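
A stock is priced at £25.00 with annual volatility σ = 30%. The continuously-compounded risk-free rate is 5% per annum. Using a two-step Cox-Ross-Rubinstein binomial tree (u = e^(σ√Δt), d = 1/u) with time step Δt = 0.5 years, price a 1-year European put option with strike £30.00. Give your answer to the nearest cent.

CRR parameters: u = e^(σ√Δt) = e^(0.3·√0.5) = 1.2363, d = 1/u = 0.8089
Per-period rate: rΔt = 0.05·0.5 = 0.025, so R = e^0.025 = 1.0253
Risk-neutral probability p = (e^0.025 − 0.8089)/(1.2363 − 0.8089) = 0.2165/0.4275 = 0.5064
Terminal stock prices: S_uu = 38.21, S_ud = 25, S_dd = 16.36
Terminal payoffs (K − S): max(-8.212, 0) = 0, max(5, 0) = 5, max(13.64, 0) = 13.64
Node u (S = 30.91): V_u = e^(−0.025)·[0.5064·0.0000 + 0.4936·5.0000] = 2.4071
Node d (S = 20.22): V_d = e^(−0.025)·[0.5064·5.0000 + 0.4936·13.6437] = 9.0379
Node 0 (S = 25): V_0 = e^(−0.025)·[0.5064·2.4071 + 0.4936·9.0379] = 5.5399

£5.54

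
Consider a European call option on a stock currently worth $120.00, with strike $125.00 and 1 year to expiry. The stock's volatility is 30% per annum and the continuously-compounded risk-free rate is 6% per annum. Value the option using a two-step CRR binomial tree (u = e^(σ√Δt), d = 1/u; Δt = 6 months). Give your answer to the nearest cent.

$14.79

CRR parameters: u = e^(σ√Δt) = e^(0.3·√0.5) = 1.2363, d = 1/u = 0.8089
Per-period rate: rΔt = 0.06·0.5 = 0.03, so R = e^0.03 = 1.0305
Risk-neutral probability p = (e^0.03 − 0.8089)/(1.2363 − 0.8089) = 0.2216/0.4275 = 0.5184
Terminal stock prices: S_uu = 183.4, S_ud = 120, S_dd = 78.51
Terminal payoffs (S − K): max(58.42, 0) = 58.42, max(-5, 0) = 0, max(-46.49, 0) = 0
Node u (S = 148.4): V_u = e^(−0.03)·[0.5184·58.4158 + 0.4816·0.0000] = 29.3884
Node d (S = 97.06): V_d = e^(−0.03)·[0.5184·0.0000 + 0.4816·0.0000] = 0.0000
Node 0 (S = 120): V_0 = e^(−0.03)·[0.5184·29.3884 + 0.4816·0.0000] = 14.7850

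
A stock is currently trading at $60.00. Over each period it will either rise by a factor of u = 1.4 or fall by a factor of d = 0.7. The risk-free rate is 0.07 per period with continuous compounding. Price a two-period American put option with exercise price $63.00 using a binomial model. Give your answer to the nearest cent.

$10.07

Risk-neutral probability p = (e^0.07 − 0.7)/(1.4 − 0.7) = 0.3725/0.7000 = 0.5322
Terminal stock prices: S_uu = 117.6, S_ud = 58.8, S_dd = 29.4
Terminal payoffs (K − S): max(-54.6, 0) = 0, max(4.2, 0) = 4.2, max(33.6, 0) = 33.6
Node u (S = 84): continuation = e^(−0.07)·[0.5322·0.0000 + 0.4678·4.2000] = 1.8321; exercise value = 0.0000 ≤ continuation, so V_u = 1.8321
Node d (S = 42): continuation = e^(−0.07)·[0.5322·4.2000 + 0.4678·33.6000] = 16.7408; exercise value = 21.0000 > continuation, so V_d = 21.0000 (exercise)
Node 0 (S = 60): continuation = e^(−0.07)·[0.5322·1.8321 + 0.4678·21.0000] = 10.0696; exercise value = 3.0000 ≤ continuation, so V_0 = 10.0696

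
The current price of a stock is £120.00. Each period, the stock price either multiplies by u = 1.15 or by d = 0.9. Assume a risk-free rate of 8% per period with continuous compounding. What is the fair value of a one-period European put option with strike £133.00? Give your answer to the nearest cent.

Risk-neutral probability p = (e^0.08 − 0.9)/(1.15 − 0.9) = 0.1833/0.2500 = 0.7331
Terminal stock prices: S_u = 138, S_d = 108
Terminal payoffs (K − S): max(-5, 0) = 0, max(25, 0) = 25
Node 0 (S = 120): V_0 = e^(−0.08)·[0.7331·0.0000 + 0.2669·25.0000] = 6.1584

£6.16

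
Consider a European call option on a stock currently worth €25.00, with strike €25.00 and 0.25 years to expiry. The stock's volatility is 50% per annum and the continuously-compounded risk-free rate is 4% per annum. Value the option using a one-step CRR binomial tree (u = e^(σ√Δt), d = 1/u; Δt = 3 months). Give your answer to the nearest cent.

CRR parameters: u = e^(σ√Δt) = e^(0.5·√0.25) = 1.2840, d = 1/u = 0.7788
Per-period rate: rΔt = 0.04·0.25 = 0.01, so R = e^0.01 = 1.0101
Risk-neutral probability p = (e^0.01 − 0.7788)/(1.2840 − 0.7788) = 0.2312/0.5052 = 0.4577
Terminal stock prices: S_u = 32.1, S_d = 19.47
Terminal payoffs (S − K): max(7.101, 0) = 7.101, max(-5.53, 0) = 0
Node 0 (S = 25): V_0 = e^(−0.01)·[0.4577·7.1006 + 0.5423·0.0000] = 3.2177

€3.22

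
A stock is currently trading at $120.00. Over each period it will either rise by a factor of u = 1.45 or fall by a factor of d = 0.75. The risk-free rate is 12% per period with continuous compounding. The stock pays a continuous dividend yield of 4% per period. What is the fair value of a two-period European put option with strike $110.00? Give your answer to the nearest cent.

$9.18

Per-period risk-free factor R = e^0.12 = 1.1275; dividend-adjusted growth = e^(0.12−0.04) = 1.0833.
Risk-neutral probability p = (1.0833 − 0.75)/(1.45 − 0.75) = 0.3333/0.7000 = 0.4761
Terminal stock prices: S_uu = 252.3, S_ud = 130.5, S_dd = 67.5
Terminal payoffs (K − S): max(-142.3, 0) = 0, max(-20.5, 0) = 0, max(42.5, 0) = 42.5
Node u (S = 174): V_u = e^(−0.12)·[0.4761·0.0000 + 0.5239·0.0000] = 0.0000
Node d (S = 90): V_d = e^(−0.12)·[0.4761·0.0000 + 0.5239·42.5000] = 19.7470
Node 0 (S = 120): V_0 = e^(−0.12)·[0.4761·0.0000 + 0.5239·19.7470] = 9.1752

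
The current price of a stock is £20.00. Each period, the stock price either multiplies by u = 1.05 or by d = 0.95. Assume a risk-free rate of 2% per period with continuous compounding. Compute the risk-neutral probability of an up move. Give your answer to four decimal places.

Risk-neutral probability p = (e^0.02 − 0.95)/(1.05 − 0.95) = 0.0702/0.1000 = 0.7020

p = 0.7020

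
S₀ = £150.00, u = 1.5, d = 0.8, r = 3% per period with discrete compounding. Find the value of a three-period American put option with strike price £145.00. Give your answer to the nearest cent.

£21.09

Risk-neutral probability p = (1 + 0.03 − 0.8)/(1.5 − 0.8) = 0.2300/0.7000 = 0.3286
Terminal stock prices: S_uuu = 506.2, S_uud = 270, S_udd = 144, S_ddd = 76.8
Terminal payoffs (K − S): max(-361.2, 0) = 0, max(-125, 0) = 0, max(1, 0) = 1, max(68.2, 0) = 68.2
Node uu (S = 337.5): continuation = 1/1.03·[0.3286·0.0000 + 0.6714·0.0000] = 0.0000; exercise value = 0.0000 ≤ continuation, so V_uu = 0.0000
Node ud (S = 180): continuation = 1/1.03·[0.3286·0.0000 + 0.6714·1.0000] = 0.6519; exercise value = 0.0000 ≤ continuation, so V_ud = 0.6519
Node dd (S = 96): continuation = 1/1.03·[0.3286·1.0000 + 0.6714·68.2000] = 44.7767; exercise value = 49.0000 > continuation, so V_dd = 49.0000 (exercise)
Node u (S = 225): continuation = 1/1.03·[0.3286·0.0000 + 0.6714·0.6519] = 0.4249; exercise value = 0.0000 ≤ continuation, so V_u = 0.4249
Node d (S = 120): continuation = 1/1.03·[0.3286·0.6519 + 0.6714·49.0000] = 32.1497; exercise value = 25.0000 ≤ continuation, so V_d = 32.1497
Node 0 (S = 150): continuation = 1/1.03·[0.3286·0.4249 + 0.6714·32.1497] = 21.0931; exercise value = 0.0000 ≤ continuation, so V_0 = 21.0931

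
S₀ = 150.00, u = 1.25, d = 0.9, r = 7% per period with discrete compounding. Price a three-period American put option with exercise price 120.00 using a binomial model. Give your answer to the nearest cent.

Risk-neutral probability p = (1 + 0.07 − 0.9)/(1.25 − 0.9) = 0.1700/0.3500 = 0.4857
Terminal stock prices: S_uuu = 293, S_uud = 210.9, S_udd = 151.9, S_ddd = 109.4
Terminal payoffs (K − S): max(-173, 0) = 0, max(-90.94, 0) = 0, max(-31.88, 0) = 0, max(10.65, 0) = 10.65
Node uu (S = 234.4): continuation = 1/1.07·[0.4857·0.0000 + 0.5143·0.0000] = 0.0000; exercise value = 0.0000 ≤ continuation, so V_uu = 0.0000
Node ud (S = 168.8): continuation = 1/1.07·[0.4857·0.0000 + 0.5143·0.0000] = 0.0000; exercise value = 0.0000 ≤ continuation, so V_ud = 0.0000
Node dd (S = 121.5): continuation = 1/1.07·[0.4857·0.0000 + 0.5143·10.6500] = 5.1188; exercise value = 0.0000 ≤ continuation, so V_dd = 5.1188
Node u (S = 187.5): continuation = 1/1.07·[0.4857·0.0000 + 0.5143·0.0000] = 0.0000; exercise value = 0.0000 ≤ continuation, so V_u = 0.0000
Node d (S = 135): continuation = 1/1.07·[0.4857·0.0000 + 0.5143·5.1188] = 2.4603; exercise value = 0.0000 ≤ continuation, so V_d = 2.4603
Node 0 (S = 150): continuation = 1/1.07·[0.4857·0.0000 + 0.5143·2.4603] = 1.1825; exercise value = 0.0000 ≤ continuation, so V_0 = 1.1825

1.18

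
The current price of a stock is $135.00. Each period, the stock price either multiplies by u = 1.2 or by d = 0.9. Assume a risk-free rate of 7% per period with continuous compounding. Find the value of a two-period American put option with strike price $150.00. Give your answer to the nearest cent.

$15.00

Risk-neutral probability p = (e^0.07 − 0.9)/(1.2 − 0.9) = 0.1725/0.3000 = 0.5750
Terminal stock prices: S_uu = 194.4, S_ud = 145.8, S_dd = 109.4
Terminal payoffs (K − S): max(-44.4, 0) = 0, max(4.2, 0) = 4.2, max(40.65, 0) = 40.65
Node u (S = 162): continuation = e^(−0.07)·[0.5750·0.0000 + 0.4250·4.2000] = 1.6642; exercise value = 0.0000 ≤ continuation, so V_u = 1.6642
Node d (S = 121.5): continuation = e^(−0.07)·[0.5750·4.2000 + 0.4250·40.6500] = 18.3591; exercise value = 28.5000 > continuation, so V_d = 28.5000 (exercise)
Node 0 (S = 135): continuation = e^(−0.07)·[0.5750·1.6642 + 0.4250·28.5000] = 12.1852; exercise value = 15.0000 > continuation, so V_0 = 15.0000 (exercise)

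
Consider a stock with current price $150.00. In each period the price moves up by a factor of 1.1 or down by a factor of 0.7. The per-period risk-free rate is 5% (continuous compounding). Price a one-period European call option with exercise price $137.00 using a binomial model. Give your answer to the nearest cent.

Risk-neutral probability p = (e^0.05 − 0.7)/(1.1 − 0.7) = 0.3513/0.4000 = 0.8782
Terminal stock prices: S_u = 165, S_d = 105
Terminal payoffs (S − K): max(28, 0) = 28, max(-32, 0) = 0
Node 0 (S = 150): V_0 = e^(−0.05)·[0.8782·28.0000 + 0.1218·0.0000] = 23.3898

$23.39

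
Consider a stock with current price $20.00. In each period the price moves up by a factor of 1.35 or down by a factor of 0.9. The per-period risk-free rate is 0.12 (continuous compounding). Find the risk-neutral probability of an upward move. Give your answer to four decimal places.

Risk-neutral probability p = (e^0.12 − 0.9)/(1.35 − 0.9) = 0.2275/0.4500 = 0.5055

p = 0.5055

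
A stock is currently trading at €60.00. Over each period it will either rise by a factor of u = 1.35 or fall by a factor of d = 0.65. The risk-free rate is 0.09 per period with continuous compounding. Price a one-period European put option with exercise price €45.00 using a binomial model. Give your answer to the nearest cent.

Risk-neutral probability p = (e^0.09 − 0.65)/(1.35 − 0.65) = 0.4442/0.7000 = 0.6345
Terminal stock prices: S_u = 81, S_d = 39
Terminal payoffs (K − S): max(-36, 0) = 0, max(6, 0) = 6
Node 0 (S = 60): V_0 = e^(−0.09)·[0.6345·0.0000 + 0.3655·6.0000] = 2.0041

€2.00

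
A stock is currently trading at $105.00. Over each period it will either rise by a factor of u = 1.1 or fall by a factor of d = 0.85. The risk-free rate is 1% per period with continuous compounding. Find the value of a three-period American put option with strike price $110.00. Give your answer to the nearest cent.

Risk-neutral probability p = (e^0.01 − 0.85)/(1.1 − 0.85) = 0.1601/0.2500 = 0.6402
Terminal stock prices: S_uuu = 139.8, S_uud = 108, S_udd = 83.45, S_ddd = 64.48
Terminal payoffs (K − S): max(-29.76, 0) = 0, max(2.007, 0) = 2.007, max(26.55, 0) = 26.55, max(45.52, 0) = 45.52
Node uu (S = 127.1): continuation = e^(−0.01)·[0.6402·0.0000 + 0.3598·2.0075] = 0.7151; exercise value = 0.0000 ≤ continuation, so V_uu = 0.7151
Node ud (S = 98.18): continuation = e^(−0.01)·[0.6402·2.0075 + 0.3598·26.5512] = 10.7305; exercise value = 11.8250 > continuation, so V_ud = 11.8250 (exercise)
Node dd (S = 75.86): continuation = e^(−0.01)·[0.6402·26.5512 + 0.3598·45.5169] = 33.0430; exercise value = 34.1375 > continuation, so V_dd = 34.1375 (exercise)
Node u (S = 115.5): continuation = e^(−0.01)·[0.6402·0.7151 + 0.3598·11.8250] = 4.6656; exercise value = 0.0000 ≤ continuation, so V_u = 4.6656
Node d (S = 89.25): continuation = e^(−0.01)·[0.6402·11.8250 + 0.3598·34.1375] = 19.6555; exercise value = 20.7500 > continuation, so V_d = 20.7500 (exercise)
Node 0 (S = 105): continuation = e^(−0.01)·[0.6402·4.6656 + 0.3598·20.7500] = 10.3487; exercise value = 5.0000 ≤ continuation, so V_0 = 10.3487

$10.35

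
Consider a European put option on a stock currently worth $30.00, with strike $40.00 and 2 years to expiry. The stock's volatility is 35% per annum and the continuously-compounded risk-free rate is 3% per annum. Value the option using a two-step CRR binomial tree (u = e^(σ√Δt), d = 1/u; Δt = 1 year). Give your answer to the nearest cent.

CRR parameters: u = e^(σ√Δt) = e^(0.35·√1) = 1.4191, d = 1/u = 0.7047
Per-period rate: rΔt = 0.03·1 = 0.03, so R = e^0.03 = 1.0305
Risk-neutral probability p = (e^0.03 − 0.7047)/(1.4191 − 0.7047) = 0.3258/0.7144 = 0.4560
Terminal stock prices: S_uu = 60.41, S_ud = 30, S_dd = 14.9
Terminal payoffs (K − S): max(-20.41, 0) = 0, max(10, 0) = 10, max(25.1, 0) = 25.1
Node u (S = 42.57): V_u = e^(−0.03)·[0.4560·0.0000 + 0.5440·10.0000] = 5.2791
Node d (S = 21.14): V_d = e^(−0.03)·[0.4560·10.0000 + 0.5440·25.1024] = 17.6772
Node 0 (S = 30): V_0 = e^(−0.03)·[0.4560·5.2791 + 0.5440·17.6772] = 11.6681

$11.67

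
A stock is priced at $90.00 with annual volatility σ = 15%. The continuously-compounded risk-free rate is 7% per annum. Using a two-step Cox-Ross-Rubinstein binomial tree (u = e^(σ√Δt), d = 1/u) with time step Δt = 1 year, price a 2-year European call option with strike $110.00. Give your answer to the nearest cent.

CRR parameters: u = e^(σ√Δt) = e^(0.15·√1) = 1.1618, d = 1/u = 0.8607
Per-period rate: rΔt = 0.07·1 = 0.07, so R = e^0.07 = 1.0725
Risk-neutral probability p = (e^0.07 − 0.8607)/(1.1618 − 0.8607) = 0.2118/0.3011 = 0.7034
Terminal stock prices: S_uu = 121.5, S_ud = 90, S_dd = 66.67
Terminal payoffs (S − K): max(11.49, 0) = 11.49, max(-20, 0) = 0, max(-43.33, 0) = 0
Node u (S = 104.6): V_u = e^(−0.07)·[0.7034·11.4873 + 0.2966·0.0000] = 7.5335
Node d (S = 77.46): V_d = e^(−0.07)·[0.7034·0.0000 + 0.2966·0.0000] = 0.0000
Node 0 (S = 90): V_0 = e^(−0.07)·[0.7034·7.5335 + 0.2966·0.0000] = 4.9405

$4.94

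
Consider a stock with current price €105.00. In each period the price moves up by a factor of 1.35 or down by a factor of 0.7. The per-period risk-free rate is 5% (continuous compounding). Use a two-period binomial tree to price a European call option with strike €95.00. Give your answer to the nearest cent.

Risk-neutral probability p = (e^0.05 − 0.7)/(1.35 − 0.7) = 0.3513/0.6500 = 0.5404
Terminal stock prices: S_uu = 191.4, S_ud = 99.22, S_dd = 51.45
Terminal payoffs (S − K): max(96.36, 0) = 96.36, max(4.225, 0) = 4.225, max(-43.55, 0) = 0
Node u (S = 141.8): V_u = e^(−0.05)·[0.5404·96.3625 + 0.4596·4.2250] = 51.3832
Node d (S = 73.5): V_d = e^(−0.05)·[0.5404·4.2250 + 0.4596·0.0000] = 2.1719
Node 0 (S = 105): V_0 = e^(−0.05)·[0.5404·51.3832 + 0.4596·2.1719] = 27.3636

€27.36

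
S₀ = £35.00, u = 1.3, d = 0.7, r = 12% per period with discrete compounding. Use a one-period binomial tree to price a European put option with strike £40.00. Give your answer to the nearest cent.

Risk-neutral probability p = (1 + 0.12 − 0.7)/(1.3 − 0.7) = 0.4200/0.6000 = 0.7000
Terminal stock prices: S_u = 45.5, S_d = 24.5
Terminal payoffs (K − S): max(-5.5, 0) = 0, max(15.5, 0) = 15.5
Node 0 (S = 35): V_0 = 1/1.12·[0.7000·0.0000 + 0.3000·15.5000] = 4.1518

£4.15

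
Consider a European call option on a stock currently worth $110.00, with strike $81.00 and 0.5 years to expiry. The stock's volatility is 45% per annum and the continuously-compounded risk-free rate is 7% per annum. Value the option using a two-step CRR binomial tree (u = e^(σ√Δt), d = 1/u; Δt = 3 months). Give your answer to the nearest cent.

$34.59

CRR parameters: u = e^(σ√Δt) = e^(0.45·√0.25) = 1.2523, d = 1/u = 0.7985
Per-period rate: rΔt = 0.07·0.25 = 0.0175, so R = e^0.0175 = 1.0177
Risk-neutral probability p = (e^0.0175 − 0.7985)/(1.2523 − 0.7985) = 0.2191/0.4538 = 0.4829
Terminal stock prices: S_uu = 172.5, S_ud = 110, S_dd = 70.14
Terminal payoffs (S − K): max(91.51, 0) = 91.51, max(29, 0) = 29, max(-10.86, 0) = 0
Node u (S = 137.8): V_u = e^(−0.0175)·[0.4829·91.5143 + 0.5171·29.0000] = 58.1607
Node d (S = 87.84): V_d = e^(−0.0175)·[0.4829·29.0000 + 0.5171·0.0000] = 13.7608
Node 0 (S = 110): V_0 = e^(−0.0175)·[0.4829·58.1607 + 0.5171·13.7608] = 34.5903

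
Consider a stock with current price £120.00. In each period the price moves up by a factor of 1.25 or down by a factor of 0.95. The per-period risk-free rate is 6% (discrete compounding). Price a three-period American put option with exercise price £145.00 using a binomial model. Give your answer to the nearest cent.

£25.00

Risk-neutral probability p = (1 + 0.06 − 0.95)/(1.25 − 0.95) = 0.1100/0.3000 = 0.3667
Terminal stock prices: S_uuu = 234.4, S_uud = 178.1, S_udd = 135.4, S_ddd = 102.9
Terminal payoffs (K − S): max(-89.38, 0) = 0, max(-33.12, 0) = 0, max(9.625, 0) = 9.625, max(42.12, 0) = 42.12
Node uu (S = 187.5): continuation = 1/1.06·[0.3667·0.0000 + 0.6333·0.0000] = 0.0000; exercise value = 0.0000 ≤ continuation, so V_uu = 0.0000
Node ud (S = 142.5): continuation = 1/1.06·[0.3667·0.0000 + 0.6333·9.6250] = 5.7508; exercise value = 2.5000 ≤ continuation, so V_ud = 5.7508
Node dd (S = 108.3): continuation = 1/1.06·[0.3667·9.6250 + 0.6333·42.1150] = 28.4925; exercise value = 36.7000 > continuation, so V_dd = 36.7000 (exercise)
Node u (S = 150): continuation = 1/1.06·[0.3667·0.0000 + 0.6333·5.7508] = 3.4360; exercise value = 0.0000 ≤ continuation, so V_u = 3.4360
Node d (S = 114): continuation = 1/1.06·[0.3667·5.7508 + 0.6333·36.7000] = 23.9169; exercise value = 31.0000 > continuation, so V_d = 31.0000 (exercise)
Node 0 (S = 120): continuation = 1/1.06·[0.3667·3.4360 + 0.6333·31.0000] = 19.7106; exercise value = 25.0000 > continuation, so V_0 = 25.0000 (exercise)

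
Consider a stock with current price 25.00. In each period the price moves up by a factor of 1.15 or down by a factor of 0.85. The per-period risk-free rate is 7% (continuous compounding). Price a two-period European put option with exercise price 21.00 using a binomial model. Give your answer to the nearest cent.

Risk-neutral probability p = (e^0.07 − 0.85)/(1.15 − 0.85) = 0.2225/0.3000 = 0.7417
Terminal stock prices: S_uu = 33.06, S_ud = 24.44, S_dd = 18.06
Terminal payoffs (K − S): max(-12.06, 0) = 0, max(-3.437, 0) = 0, max(2.938, 0) = 2.938
Node u (S = 28.75): V_u = e^(−0.07)·[0.7417·0.0000 + 0.2583·0.0000] = 0.0000
Node d (S = 21.25): V_d = e^(−0.07)·[0.7417·0.0000 + 0.2583·2.9375] = 0.7075
Node 0 (S = 25): V_0 = e^(−0.07)·[0.7417·0.0000 + 0.2583·0.7075] = 0.1704

0.17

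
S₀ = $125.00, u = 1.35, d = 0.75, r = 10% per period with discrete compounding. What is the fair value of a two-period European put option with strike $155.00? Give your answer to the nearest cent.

Risk-neutral probability p = (1 + 0.1 − 0.75)/(1.35 − 0.75) = 0.3500/0.6000 = 0.5833
Terminal stock prices: S_uu = 227.8, S_ud = 126.6, S_dd = 70.31
Terminal payoffs (K − S): max(-72.81, 0) = 0, max(28.44, 0) = 28.44, max(84.69, 0) = 84.69
Node u (S = 168.8): V_u = 1/1.1·[0.5833·0.0000 + 0.4167·28.4375] = 10.7718
Node d (S = 93.75): V_d = 1/1.1·[0.5833·28.4375 + 0.4167·84.6875] = 47.1591
Node 0 (S = 125): V_0 = 1/1.1·[0.5833·10.7718 + 0.4167·47.1591] = 23.5756

$23.58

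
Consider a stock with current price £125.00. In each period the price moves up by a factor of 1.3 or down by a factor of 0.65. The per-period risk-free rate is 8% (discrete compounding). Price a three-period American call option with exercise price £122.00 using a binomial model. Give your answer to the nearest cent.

Risk-neutral probability p = (1 + 0.08 − 0.65)/(1.3 − 0.65) = 0.4300/0.6500 = 0.6615
Terminal stock prices: S_uuu = 274.6, S_uud = 137.3, S_udd = 68.66, S_ddd = 34.33
Terminal payoffs (S − K): max(152.6, 0) = 152.6, max(15.31, 0) = 15.31, max(-53.34, 0) = 0, max(-87.67, 0) = 0
Node uu (S = 211.3): continuation = 1/1.08·[0.6615·152.6250 + 0.3385·15.3125] = 98.2870; exercise value = 89.2500 ≤ continuation, so V_uu = 98.2870
Node ud (S = 105.6): continuation = 1/1.08·[0.6615·15.3125 + 0.3385·0.0000] = 9.3795; exercise value = 0.0000 ≤ continuation, so V_ud = 9.3795
Node dd (S = 52.81): continuation = 1/1.08·[0.6615·0.0000 + 0.3385·0.0000] = 0.0000; exercise value = 0.0000 ≤ continuation, so V_dd = 0.0000
Node u (S = 162.5): continuation = 1/1.08·[0.6615·98.2870 + 0.3385·9.3795] = 63.1437; exercise value = 40.5000 ≤ continuation, so V_u = 63.1437
Node d (S = 81.25): continuation = 1/1.08·[0.6615·9.3795 + 0.3385·0.0000] = 5.7452; exercise value = 0.0000 ≤ continuation, so V_d = 5.7452
Node 0 (S = 125): continuation = 1/1.08·[0.6615·63.1437 + 0.3385·5.7452] = 40.4783; exercise value = 3.0000 ≤ continuation, so V_0 = 40.4783

£40.48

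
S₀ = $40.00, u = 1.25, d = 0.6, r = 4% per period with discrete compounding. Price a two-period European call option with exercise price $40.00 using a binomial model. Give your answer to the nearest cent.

$9.53

Risk-neutral probability p = (1 + 0.04 − 0.6)/(1.25 − 0.6) = 0.4400/0.6500 = 0.6769
Terminal stock prices: S_uu = 62.5, S_ud = 30, S_dd = 14.4
Terminal payoffs (S − K): max(22.5, 0) = 22.5, max(-10, 0) = 0, max(-25.6, 0) = 0
Node u (S = 50): V_u = 1/1.04·[0.6769·22.5000 + 0.3231·0.0000] = 14.6450
Node d (S = 24): V_d = 1/1.04·[0.6769·0.0000 + 0.3231·0.0000] = 0.0000
Node 0 (S = 40): V_0 = 1/1.04·[0.6769·14.6450 + 0.3231·0.0000] = 9.5322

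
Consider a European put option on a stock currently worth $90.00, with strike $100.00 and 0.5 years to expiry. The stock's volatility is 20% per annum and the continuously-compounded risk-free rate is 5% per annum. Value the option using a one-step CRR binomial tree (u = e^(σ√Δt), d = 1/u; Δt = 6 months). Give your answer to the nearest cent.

CRR parameters: u = e^(σ√Δt) = e^(0.2·√0.5) = 1.1519, d = 1/u = 0.8681
Per-period rate: rΔt = 0.05·0.5 = 0.025, so R = e^0.025 = 1.0253
Risk-neutral probability p = (e^0.025 − 0.8681)/(1.1519 − 0.8681) = 0.1572/0.2838 = 0.5539
Terminal stock prices: S_u = 103.7, S_d = 78.13
Terminal payoffs (K − S): max(-3.672, 0) = 0, max(21.87, 0) = 21.87
Node 0 (S = 90): V_0 = e^(−0.025)·[0.5539·0.0000 + 0.4461·21.8689] = 9.5147

$9.51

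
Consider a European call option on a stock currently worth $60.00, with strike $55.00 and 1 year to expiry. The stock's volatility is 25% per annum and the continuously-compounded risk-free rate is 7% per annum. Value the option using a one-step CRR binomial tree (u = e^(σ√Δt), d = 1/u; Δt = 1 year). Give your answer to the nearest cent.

$11.95

CRR parameters: u = e^(σ√Δt) = e^(0.25·√1) = 1.2840, d = 1/u = 0.7788
Per-period rate: rΔt = 0.07·1 = 0.07, so R = e^0.07 = 1.0725
Risk-neutral probability p = (e^0.07 − 0.7788)/(1.2840 − 0.7788) = 0.2937/0.5052 = 0.5813
Terminal stock prices: S_u = 77.04, S_d = 46.73
Terminal payoffs (S − K): max(22.04, 0) = 22.04, max(-8.272, 0) = 0
Node 0 (S = 60): V_0 = e^(−0.07)·[0.5813·22.0415 + 0.4187·0.0000] = 11.9473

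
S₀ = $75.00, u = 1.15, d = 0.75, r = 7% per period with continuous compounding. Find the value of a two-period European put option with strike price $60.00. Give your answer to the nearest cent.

Risk-neutral probability p = (e^0.07 − 0.75)/(1.15 − 0.75) = 0.3225/0.4000 = 0.8063
Terminal stock prices: S_uu = 99.19, S_ud = 64.69, S_dd = 42.19
Terminal payoffs (K − S): max(-39.19, 0) = 0, max(-4.688, 0) = 0, max(17.81, 0) = 17.81
Node u (S = 86.25): V_u = e^(−0.07)·[0.8063·0.0000 + 0.1937·0.0000] = 0.0000
Node d (S = 56.25): V_d = e^(−0.07)·[0.8063·0.0000 + 0.1937·17.8125] = 3.2175
Node 0 (S = 75): V_0 = e^(−0.07)·[0.8063·0.0000 + 0.1937·3.2175] = 0.5812

$0.58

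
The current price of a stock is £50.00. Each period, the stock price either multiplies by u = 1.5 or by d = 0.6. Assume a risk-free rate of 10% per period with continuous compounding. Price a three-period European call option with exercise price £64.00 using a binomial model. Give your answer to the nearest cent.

Risk-neutral probability p = (e^0.1 − 0.6)/(1.5 − 0.6) = 0.5052/0.9000 = 0.5613
Terminal stock prices: S_uuu = 168.8, S_uud = 67.5, S_udd = 27, S_ddd = 10.8
Terminal payoffs (S − K): max(104.8, 0) = 104.8, max(3.5, 0) = 3.5, max(-37, 0) = 0, max(-53.2, 0) = 0
Node uu (S = 112.5): V_uu = e^(−0.1)·[0.5613·104.7500 + 0.4387·3.5000] = 54.5904
Node ud (S = 45): V_ud = e^(−0.1)·[0.5613·3.5000 + 0.4387·0.0000] = 1.7776
Node dd (S = 18): V_dd = e^(−0.1)·[0.5613·0.0000 + 0.4387·0.0000] = 0.0000
Node u (S = 75): V_u = e^(−0.1)·[0.5613·54.5904 + 0.4387·1.7776] = 28.4313
Node d (S = 30): V_d = e^(−0.1)·[0.5613·1.7776 + 0.4387·0.0000] = 0.9028
Node 0 (S = 50): V_0 = e^(−0.1)·[0.5613·28.4313 + 0.4387·0.9028] = 14.7983

£14.80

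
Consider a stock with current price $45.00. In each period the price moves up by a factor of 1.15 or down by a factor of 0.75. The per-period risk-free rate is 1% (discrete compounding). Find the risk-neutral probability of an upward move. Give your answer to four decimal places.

p = 0.6500

Risk-neutral probability p = (1 + 0.01 − 0.75)/(1.15 − 0.75) = 0.2600/0.4000 = 0.6500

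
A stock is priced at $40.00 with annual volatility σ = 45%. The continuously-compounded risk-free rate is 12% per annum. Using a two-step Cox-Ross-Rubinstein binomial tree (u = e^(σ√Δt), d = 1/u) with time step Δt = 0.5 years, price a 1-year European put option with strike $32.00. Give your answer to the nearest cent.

$2.24

CRR parameters: u = e^(σ√Δt) = e^(0.45·√0.5) = 1.3746, d = 1/u = 0.7275
Per-period rate: rΔt = 0.12·0.5 = 0.06, so R = e^0.06 = 1.0618
Risk-neutral probability p = (e^0.06 − 0.7275)/(1.3746 − 0.7275) = 0.3344/0.6472 = 0.5167
Terminal stock prices: S_uu = 75.59, S_ud = 40, S_dd = 21.17
Terminal payoffs (K − S): max(-43.59, 0) = 0, max(-8, 0) = 0, max(10.83, 0) = 10.83
Node u (S = 54.99): V_u = e^(−0.06)·[0.5167·0.0000 + 0.4833·0.0000] = 0.0000
Node d (S = 29.1): V_d = e^(−0.06)·[0.5167·0.0000 + 0.4833·10.8322] = 4.9307
Node 0 (S = 40): V_0 = e^(−0.06)·[0.5167·0.0000 + 0.4833·4.9307] = 2.2444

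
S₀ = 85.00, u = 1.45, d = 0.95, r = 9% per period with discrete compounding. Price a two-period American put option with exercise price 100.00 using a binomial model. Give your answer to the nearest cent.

15.00

Risk-neutral probability p = (1 + 0.09 − 0.95)/(1.45 − 0.95) = 0.1400/0.5000 = 0.2800
Terminal stock prices: S_uu = 178.7, S_ud = 117.1, S_dd = 76.71
Terminal payoffs (K − S): max(-78.71, 0) = 0, max(-17.09, 0) = 0, max(23.29, 0) = 23.29
Node u (S = 123.2): continuation = 1/1.09·[0.2800·0.0000 + 0.7200·0.0000] = 0.0000; exercise value = 0.0000 ≤ continuation, so V_u = 0.0000
Node d (S = 80.75): continuation = 1/1.09·[0.2800·0.0000 + 0.7200·23.2875] = 15.3826; exercise value = 19.2500 > continuation, so V_d = 19.2500 (exercise)
Node 0 (S = 85): continuation = 1/1.09·[0.2800·0.0000 + 0.7200·19.2500] = 12.7156; exercise value = 15.0000 > continuation, so V_0 = 15.0000 (exercise)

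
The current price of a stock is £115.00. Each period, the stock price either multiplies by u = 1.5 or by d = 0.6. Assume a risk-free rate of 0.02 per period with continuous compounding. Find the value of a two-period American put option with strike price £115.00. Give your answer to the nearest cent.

£26.79

Risk-neutral probability p = (e^0.02 − 0.6)/(1.5 − 0.6) = 0.4202/0.9000 = 0.4669
Terminal stock prices: S_uu = 258.8, S_ud = 103.5, S_dd = 41.4
Terminal payoffs (K − S): max(-143.8, 0) = 0, max(11.5, 0) = 11.5, max(73.6, 0) = 73.6
Node u (S = 172.5): continuation = e^(−0.02)·[0.4669·0.0000 + 0.5331·11.5000] = 6.0094; exercise value = 0.0000 ≤ continuation, so V_u = 6.0094
Node d (S = 69): continuation = e^(−0.02)·[0.4669·11.5000 + 0.5331·73.6000] = 43.7228; exercise value = 46.0000 > continuation, so V_d = 46.0000 (exercise)
Node 0 (S = 115): continuation = e^(−0.02)·[0.4669·6.0094 + 0.5331·46.0000] = 26.7876; exercise value = 0.0000 ≤ continuation, so V_0 = 26.7876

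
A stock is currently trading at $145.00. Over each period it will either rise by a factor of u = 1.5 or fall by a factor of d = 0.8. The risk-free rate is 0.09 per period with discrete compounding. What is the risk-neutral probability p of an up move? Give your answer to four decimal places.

Risk-neutral probability p = (1 + 0.09 − 0.8)/(1.5 − 0.8) = 0.2900/0.7000 = 0.4143

p = 0.4143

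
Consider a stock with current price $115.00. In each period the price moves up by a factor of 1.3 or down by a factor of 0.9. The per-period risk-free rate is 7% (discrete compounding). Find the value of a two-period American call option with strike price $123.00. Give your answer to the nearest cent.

$16.19

Risk-neutral probability p = (1 + 0.07 − 0.9)/(1.3 − 0.9) = 0.1700/0.4000 = 0.4250
Terminal stock prices: S_uu = 194.4, S_ud = 134.6, S_dd = 93.15
Terminal payoffs (S − K): max(71.35, 0) = 71.35, max(11.55, 0) = 11.55, max(-29.85, 0) = 0
Node u (S = 149.5): continuation = 1/1.07·[0.4250·71.3500 + 0.5750·11.5500] = 34.5467; exercise value = 26.5000 ≤ continuation, so V_u = 34.5467
Node d (S = 103.5): continuation = 1/1.07·[0.4250·11.5500 + 0.5750·0.0000] = 4.5876; exercise value = 0.0000 ≤ continuation, so V_d = 4.5876
Node 0 (S = 115): continuation = 1/1.07·[0.4250·34.5467 + 0.5750·4.5876] = 16.1871; exercise value = 0.0000 ≤ continuation, so V_0 = 16.1871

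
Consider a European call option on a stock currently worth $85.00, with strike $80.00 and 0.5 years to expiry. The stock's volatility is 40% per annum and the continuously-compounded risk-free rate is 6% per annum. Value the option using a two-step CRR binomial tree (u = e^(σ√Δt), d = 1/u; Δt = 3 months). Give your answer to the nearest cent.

$13.23

CRR parameters: u = e^(σ√Δt) = e^(0.4·√0.25) = 1.2214, d = 1/u = 0.8187
Per-period rate: rΔt = 0.06·0.25 = 0.015, so R = e^0.015 = 1.0151
Risk-neutral probability p = (e^0.015 − 0.8187)/(1.2214 − 0.8187) = 0.1964/0.4027 = 0.4877
Terminal stock prices: S_uu = 126.8, S_ud = 85, S_dd = 56.98
Terminal payoffs (S − K): max(46.81, 0) = 46.81, max(5, 0) = 5, max(-23.02, 0) = 0
Node u (S = 103.8): V_u = e^(−0.015)·[0.4877·46.8051 + 0.5123·5.0000] = 25.0103
Node d (S = 69.59): V_d = e^(−0.015)·[0.4877·5.0000 + 0.5123·0.0000] = 2.4022
Node 0 (S = 85): V_0 = e^(−0.015)·[0.4877·25.0103 + 0.5123·2.4022] = 13.2282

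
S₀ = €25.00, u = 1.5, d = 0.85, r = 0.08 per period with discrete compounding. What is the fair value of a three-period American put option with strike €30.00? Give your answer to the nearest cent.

Risk-neutral probability p = (1 + 0.08 − 0.85)/(1.5 − 0.85) = 0.2300/0.6500 = 0.3538
Terminal stock prices: S_uuu = 84.38, S_uud = 47.81, S_udd = 27.09, S_ddd = 15.35
Terminal payoffs (K − S): max(-54.38, 0) = 0, max(-17.81, 0) = 0, max(2.906, 0) = 2.906, max(14.65, 0) = 14.65
Node uu (S = 56.25): continuation = 1/1.08·[0.3538·0.0000 + 0.6462·0.0000] = 0.0000; exercise value = 0.0000 ≤ continuation, so V_uu = 0.0000
Node ud (S = 31.88): continuation = 1/1.08·[0.3538·0.0000 + 0.6462·2.9063] = 1.7388; exercise value = 0.0000 ≤ continuation, so V_ud = 1.7388
Node dd (S = 18.06): continuation = 1/1.08·[0.3538·2.9063 + 0.6462·14.6469] = 9.7153; exercise value = 11.9375 > continuation, so V_dd = 11.9375 (exercise)
Node u (S = 37.5): continuation = 1/1.08·[0.3538·0.0000 + 0.6462·1.7388] = 1.0403; exercise value = 0.0000 ≤ continuation, so V_u = 1.0403
Node d (S = 21.25): continuation = 1/1.08·[0.3538·1.7388 + 0.6462·11.9375] = 7.7118; exercise value = 8.7500 > continuation, so V_d = 8.7500 (exercise)
Node 0 (S = 25): continuation = 1/1.08·[0.3538·1.0403 + 0.6462·8.7500] = 5.5759; exercise value = 5.0000 ≤ continuation, so V_0 = 5.5759

€5.58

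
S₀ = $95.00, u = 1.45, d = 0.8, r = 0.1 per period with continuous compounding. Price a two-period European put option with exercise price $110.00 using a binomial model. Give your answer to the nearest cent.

$11.34

Risk-neutral probability p = (e^0.1 − 0.8)/(1.45 − 0.8) = 0.3052/0.6500 = 0.4695
Terminal stock prices: S_uu = 199.7, S_ud = 110.2, S_dd = 60.8
Terminal payoffs (K − S): max(-89.74, 0) = 0, max(-0.2, 0) = 0, max(49.2, 0) = 49.2
Node u (S = 137.8): V_u = e^(−0.1)·[0.4695·0.0000 + 0.5305·0.0000] = 0.0000
Node d (S = 76): V_d = e^(−0.1)·[0.4695·0.0000 + 0.5305·49.2000] = 23.6171
Node 0 (S = 95): V_0 = e^(−0.1)·[0.4695·0.0000 + 0.5305·23.6171] = 11.3367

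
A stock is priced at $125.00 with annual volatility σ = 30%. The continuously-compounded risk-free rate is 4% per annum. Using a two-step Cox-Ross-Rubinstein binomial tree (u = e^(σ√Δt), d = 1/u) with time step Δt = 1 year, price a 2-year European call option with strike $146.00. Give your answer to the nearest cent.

$18.31

CRR parameters: u = e^(σ√Δt) = e^(0.3·√1) = 1.3499, d = 1/u = 0.7408
Per-period rate: rΔt = 0.04·1 = 0.04, so R = e^0.04 = 1.0408
Risk-neutral probability p = (e^0.04 − 0.7408)/(1.3499 − 0.7408) = 0.3000/0.6090 = 0.4926
Terminal stock prices: S_uu = 227.8, S_ud = 125, S_dd = 68.6
Terminal payoffs (S − K): max(81.76, 0) = 81.76, max(-21, 0) = 0, max(-77.4, 0) = 0
Node u (S = 168.7): V_u = e^(−0.04)·[0.4926·81.7649 + 0.5074·0.0000] = 38.6954
Node d (S = 92.6): V_d = e^(−0.04)·[0.4926·0.0000 + 0.5074·0.0000] = 0.0000
Node 0 (S = 125): V_0 = e^(−0.04)·[0.4926·38.6954 + 0.5074·0.0000] = 18.3127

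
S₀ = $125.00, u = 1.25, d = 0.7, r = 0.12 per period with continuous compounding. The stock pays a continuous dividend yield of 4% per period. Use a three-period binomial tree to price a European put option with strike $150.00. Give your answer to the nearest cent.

$16.02

Per-period risk-free factor R = e^0.12 = 1.1275; dividend-adjusted growth = e^(0.12−0.04) = 1.0833.
Risk-neutral probability p = (1.0833 − 0.7)/(1.25 − 0.7) = 0.3833/0.5500 = 0.6969
Terminal stock prices: S_uuu = 244.1, S_uud = 136.7, S_udd = 76.56, S_ddd = 42.87
Terminal payoffs (K − S): max(-94.14, 0) = 0, max(13.28, 0) = 13.28, max(73.44, 0) = 73.44, max(107.1, 0) = 107.1
Node uu (S = 195.3): V_uu = e^(−0.12)·[0.6969·0.0000 + 0.3031·13.2812] = 3.5705
Node ud (S = 109.4): V_ud = e^(−0.12)·[0.6969·13.2812 + 0.3031·73.4375] = 27.9517
Node dd (S = 61.25): V_dd = e^(−0.12)·[0.6969·73.4375 + 0.3031·107.1250] = 74.1897
Node u (S = 156.2): V_u = e^(−0.12)·[0.6969·3.5705 + 0.3031·27.9517] = 9.7214
Node d (S = 87.5): V_d = e^(−0.12)·[0.6969·27.9517 + 0.3031·74.1897] = 37.2215
Node 0 (S = 125): V_0 = e^(−0.12)·[0.6969·9.7214 + 0.3031·37.2215] = 16.0152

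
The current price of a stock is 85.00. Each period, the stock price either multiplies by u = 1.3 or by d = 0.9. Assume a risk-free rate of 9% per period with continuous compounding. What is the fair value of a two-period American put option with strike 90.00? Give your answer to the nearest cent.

Risk-neutral probability p = (e^0.09 − 0.9)/(1.3 − 0.9) = 0.1942/0.4000 = 0.4854
Terminal stock prices: S_uu = 143.7, S_ud = 99.45, S_dd = 68.85
Terminal payoffs (K − S): max(-53.65, 0) = 0, max(-9.45, 0) = 0, max(21.15, 0) = 21.15
Node u (S = 110.5): continuation = e^(−0.09)·[0.4854·0.0000 + 0.5146·0.0000] = 0.0000; exercise value = 0.0000 ≤ continuation, so V_u = 0.0000
Node d (S = 76.5): continuation = e^(−0.09)·[0.4854·0.0000 + 0.5146·21.1500] = 9.9463; exercise value = 13.5000 > continuation, so V_d = 13.5000 (exercise)
Node 0 (S = 85): continuation = e^(−0.09)·[0.4854·0.0000 + 0.5146·13.5000] = 6.3487; exercise value = 5.0000 ≤ continuation, so V_0 = 6.3487

6.35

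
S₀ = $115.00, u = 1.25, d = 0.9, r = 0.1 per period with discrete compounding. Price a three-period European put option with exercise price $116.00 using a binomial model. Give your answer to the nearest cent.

$1.90

Risk-neutral probability p = (1 + 0.1 − 0.9)/(1.25 − 0.9) = 0.2000/0.3500 = 0.5714
Terminal stock prices: S_uuu = 224.6, S_uud = 161.7, S_udd = 116.4, S_ddd = 83.84
Terminal payoffs (K − S): max(-108.6, 0) = 0, max(-45.72, 0) = 0, max(-0.4375, 0) = 0, max(32.16, 0) = 32.16
Node uu (S = 179.7): V_uu = 1/1.1·[0.5714·0.0000 + 0.4286·0.0000] = 0.0000
Node ud (S = 129.4): V_ud = 1/1.1·[0.5714·0.0000 + 0.4286·0.0000] = 0.0000
Node dd (S = 93.15): V_dd = 1/1.1·[0.5714·0.0000 + 0.4286·32.1650] = 12.5318
Node u (S = 143.8): V_u = 1/1.1·[0.5714·0.0000 + 0.4286·0.0000] = 0.0000
Node d (S = 103.5): V_d = 1/1.1·[0.5714·0.0000 + 0.4286·12.5318] = 4.8825
Node 0 (S = 115): V_0 = 1/1.1·[0.5714·0.0000 + 0.4286·4.8825] = 1.9023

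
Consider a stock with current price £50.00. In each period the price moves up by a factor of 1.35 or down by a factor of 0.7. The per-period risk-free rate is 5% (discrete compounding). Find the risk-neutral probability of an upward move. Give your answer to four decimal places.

p = 0.5385

Risk-neutral probability p = (1 + 0.05 − 0.7)/(1.35 − 0.7) = 0.3500/0.6500 = 0.5385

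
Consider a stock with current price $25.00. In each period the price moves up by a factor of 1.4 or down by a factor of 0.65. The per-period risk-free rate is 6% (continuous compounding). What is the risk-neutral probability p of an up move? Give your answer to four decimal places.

p = 0.5491

Risk-neutral probability p = (e^0.06 − 0.65)/(1.4 − 0.65) = 0.4118/0.7500 = 0.5491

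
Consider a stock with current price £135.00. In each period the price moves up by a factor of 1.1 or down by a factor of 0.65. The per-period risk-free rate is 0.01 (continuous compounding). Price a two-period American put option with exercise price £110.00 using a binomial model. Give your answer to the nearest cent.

Risk-neutral probability p = (e^0.01 − 0.65)/(1.1 − 0.65) = 0.3601/0.4500 = 0.8001
Terminal stock prices: S_uu = 163.4, S_ud = 96.53, S_dd = 57.04
Terminal payoffs (K − S): max(-53.35, 0) = 0, max(13.47, 0) = 13.47, max(52.96, 0) = 52.96
Node u (S = 148.5): continuation = e^(−0.01)·[0.8001·0.0000 + 0.1999·13.4750] = 2.6667; exercise value = 0.0000 ≤ continuation, so V_u = 2.6667
Node d (S = 87.75): continuation = e^(−0.01)·[0.8001·13.4750 + 0.1999·52.9625] = 21.1555; exercise value = 22.2500 > continuation, so V_d = 22.2500 (exercise)
Node 0 (S = 135): continuation = e^(−0.01)·[0.8001·2.6667 + 0.1999·22.2500] = 6.5157; exercise value = 0.0000 ≤ continuation, so V_0 = 6.5157

£6.52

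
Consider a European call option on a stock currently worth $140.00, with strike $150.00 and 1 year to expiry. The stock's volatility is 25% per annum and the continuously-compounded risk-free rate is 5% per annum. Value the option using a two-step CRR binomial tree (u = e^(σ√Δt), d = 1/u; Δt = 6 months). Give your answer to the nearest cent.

CRR parameters: u = e^(σ√Δt) = e^(0.25·√0.5) = 1.1934, d = 1/u = 0.8380
Per-period rate: rΔt = 0.05·0.5 = 0.025, so R = e^0.025 = 1.0253
Risk-neutral probability p = (e^0.025 − 0.8380)/(1.1934 − 0.8380) = 0.1873/0.3554 = 0.5272
Terminal stock prices: S_uu = 199.4, S_ud = 140, S_dd = 98.31
Terminal payoffs (S − K): max(49.38, 0) = 49.38, max(-10, 0) = 0, max(-51.69, 0) = 0
Node u (S = 167.1): V_u = e^(−0.025)·[0.5272·49.3767 + 0.4728·0.0000] = 25.3863
Node d (S = 117.3): V_d = e^(−0.025)·[0.5272·0.0000 + 0.4728·0.0000] = 0.0000
Node 0 (S = 140): V_0 = e^(−0.025)·[0.5272·25.3863 + 0.4728·0.0000] = 13.0520

$13.05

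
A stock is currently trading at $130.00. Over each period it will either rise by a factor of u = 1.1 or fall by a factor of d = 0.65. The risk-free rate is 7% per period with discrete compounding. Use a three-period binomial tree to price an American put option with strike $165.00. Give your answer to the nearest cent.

Risk-neutral probability p = (1 + 0.07 − 0.65)/(1.1 − 0.65) = 0.4200/0.4500 = 0.9333
Terminal stock prices: S_uuu = 173, S_uud = 102.2, S_udd = 60.42, S_ddd = 35.7
Terminal payoffs (K − S): max(-8.03, 0) = 0, max(62.75, 0) = 62.75, max(104.6, 0) = 104.6, max(129.3, 0) = 129.3
Node uu (S = 157.3): continuation = 1/1.07·[0.9333·0.0000 + 0.0667·62.7550] = 3.9100; exercise value = 7.7000 > continuation, so V_uu = 7.7000 (exercise)
Node ud (S = 92.95): continuation = 1/1.07·[0.9333·62.7550 + 0.0667·104.5825] = 61.2556; exercise value = 72.0500 > continuation, so V_ud = 72.0500 (exercise)
Node dd (S = 54.93): continuation = 1/1.07·[0.9333·104.5825 + 0.0667·129.2987] = 99.2806; exercise value = 110.0750 > continuation, so V_dd = 110.0750 (exercise)
Node u (S = 143): continuation = 1/1.07·[0.9333·7.7000 + 0.0667·72.0500] = 11.2056; exercise value = 22.0000 > continuation, so V_u = 22.0000 (exercise)
Node d (S = 84.5): continuation = 1/1.07·[0.9333·72.0500 + 0.0667·110.0750] = 69.7056; exercise value = 80.5000 > continuation, so V_d = 80.5000 (exercise)
Node 0 (S = 130): continuation = 1/1.07·[0.9333·22.0000 + 0.0667·80.5000] = 24.2056; exercise value = 35.0000 > continuation, so V_0 = 35.0000 (exercise)

$35.00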